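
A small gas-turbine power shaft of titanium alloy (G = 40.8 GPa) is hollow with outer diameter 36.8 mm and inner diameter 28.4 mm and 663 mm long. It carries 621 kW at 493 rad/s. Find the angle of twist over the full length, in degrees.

ω = 493 rad/s, so T = P/ω = 621×10³ / 493.0 = 1260 N·m.
J = π(d_o⁴ − d_i⁴)/32 = π(0.0368⁴ − 0.0284⁴)/32 = 1.162×10^-7 m⁴.
θ = T·L/(G·J) = 1260 × 0.663 / (40.8×10⁹ × 1.162×10^-7) = 0.1762 rad.

10.1°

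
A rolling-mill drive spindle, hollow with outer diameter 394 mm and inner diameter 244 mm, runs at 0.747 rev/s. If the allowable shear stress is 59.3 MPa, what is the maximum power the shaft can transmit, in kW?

2850 kW

J = π(d_o⁴ − d_i⁴)/32 = π(0.394⁴ − 0.244⁴)/32 = 2.018×10^-3 m⁴.
T_max = τ_allow·J/r = 5.93×10^7 × 2.018×10^-3 / 0.197 = 607400 N·m.
ω = 2π·0.747 = 4.694 rad/s, so P_max = T_max·ω = 2.851×10^6 W.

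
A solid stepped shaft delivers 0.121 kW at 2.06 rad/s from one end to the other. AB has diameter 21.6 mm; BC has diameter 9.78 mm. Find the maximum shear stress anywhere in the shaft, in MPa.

ω = 2.06 rad/s, so T = P/ω = 0.121×10³ / 2.060 = 58.74 N·m.
Under the same torque, τ_max = 16T/(πd³) is largest where d is smallest — segment BC (d = 9.78 mm).
τ_max = 16·58.74/(π·(0.00978)³) = 3.198×10^8 Pa.

320 MPa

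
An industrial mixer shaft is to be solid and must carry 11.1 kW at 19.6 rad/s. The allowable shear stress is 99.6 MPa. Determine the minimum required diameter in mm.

ω = 19.6 rad/s, so T = P/ω = 11.1×10³ / 19.60 = 566.3 N·m.
For a solid shaft τ_max = 16T/(πd³), so d = (16T/(π τ_allow))^(1/3) = (16·566.3/(π·9.96×10^7))^(1/3) = 0.03071 m.

30.7 mm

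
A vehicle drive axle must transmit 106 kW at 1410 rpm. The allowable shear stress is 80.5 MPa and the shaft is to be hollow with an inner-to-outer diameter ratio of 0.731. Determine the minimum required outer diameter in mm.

39.9 mm

ω = 2π·1410/60 = 147.7 rad/s, so T = P/ω = 106×10³ / 147.7 = 717.9 N·m.
For a hollow shaft with d_i/d_o = 0.731: τ_max = 16T/(π d_o³ (1−k⁴)), so d_o = [16T/(π τ_allow (1−k⁴))]^(1/3) = [16·717.9/(π·8.05×10^7·0.7145)]^(1/3) = 0.03991 m.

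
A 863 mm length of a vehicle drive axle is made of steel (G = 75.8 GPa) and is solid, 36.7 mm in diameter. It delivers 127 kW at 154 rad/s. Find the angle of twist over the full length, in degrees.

3.02°

ω = 154 rad/s, so T = P/ω = 127×10³ / 154.0 = 824.7 N·m.
J = πd⁴/32 = π(0.0367)⁴/32 = 1.781×10^-7 m⁴.
θ = T·L/(G·J) = 824.7 × 0.863 / (75.8×10⁹ × 1.781×10^-7) = 0.05272 rad.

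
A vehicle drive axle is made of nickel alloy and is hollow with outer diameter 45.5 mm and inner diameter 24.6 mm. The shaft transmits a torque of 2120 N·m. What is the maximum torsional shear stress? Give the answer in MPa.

125 MPa

J = π(d_o⁴ − d_i⁴)/32 = π(0.0455⁴ − 0.0246⁴)/32 = 3.848×10^-7 m⁴.
τ_max = T·r/J = 2120 × 0.0227 / 3.848×10^-7 = 1.253×10^8 Pa.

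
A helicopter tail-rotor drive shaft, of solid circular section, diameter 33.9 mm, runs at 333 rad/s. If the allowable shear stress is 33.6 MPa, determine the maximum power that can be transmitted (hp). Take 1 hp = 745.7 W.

J = πd⁴/32 = π(0.0339)⁴/32 = 1.297×10^-7 m⁴.
T_max = τ_allow·J/r = 3.36×10^7 × 1.297×10^-7 / 0.0169 = 257.0 N·m.
ω = 333 rad/s, so P_max = T_max·ω = 8.559×10^4 W.

115 hp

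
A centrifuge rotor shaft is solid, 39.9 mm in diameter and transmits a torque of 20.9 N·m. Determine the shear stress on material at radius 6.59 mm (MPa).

J = πd⁴/32 = π(0.0399)⁴/32 = 2.488×10^-7 m⁴.
Shear stress varies linearly with radius: τ = T·r/J = 20.90 × 0.00659 / 2.488×10^-7 = 5.535×10^5 Pa.

0.554 MPa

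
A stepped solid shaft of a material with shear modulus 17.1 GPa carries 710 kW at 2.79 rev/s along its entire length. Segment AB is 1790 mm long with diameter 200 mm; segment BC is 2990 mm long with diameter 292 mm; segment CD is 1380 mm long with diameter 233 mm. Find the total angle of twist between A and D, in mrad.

ω = 2π·2.79 = 17.53 rad/s, so T = P/ω = 710×10³ / 17.53 = 40500 N·m.
J_AB = π(0.200)⁴/32 = 1.57×10^-4 m⁴; J_BC = π(0.292)⁴/32 = 7.14×10^-4 m⁴; J_CD = π(0.233)⁴/32 = 2.89×10^-4 m⁴.
θ = (T/G)·Σ L_i/J_i = (40500/17.1×10⁹)·(1.79/1.57×10^-4 + 2.99/7.14×10^-4 + 1.38/2.89×10^-4) = 0.04821 rad.

48.2 mrad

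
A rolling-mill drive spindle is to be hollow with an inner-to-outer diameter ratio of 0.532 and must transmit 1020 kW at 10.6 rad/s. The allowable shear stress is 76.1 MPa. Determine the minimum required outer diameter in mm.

ω = 10.6 rad/s, so T = P/ω = 1020×10³ / 10.60 = 96230 N·m.
For a hollow shaft with d_i/d_o = 0.532: τ_max = 16T/(π d_o³ (1−k⁴)), so d_o = [16T/(π τ_allow (1−k⁴))]^(1/3) = [16·96230/(π·7.61×10^7·0.9199)]^(1/3) = 0.1913 m.

191 mm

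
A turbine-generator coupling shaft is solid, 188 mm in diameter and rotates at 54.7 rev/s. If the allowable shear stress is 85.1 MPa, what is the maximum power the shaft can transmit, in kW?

J = πd⁴/32 = π(0.188)⁴/32 = 1.226×10^-4 m⁴.
T_max = τ_allow·J/r = 8.51×10^7 × 1.226×10^-4 / 0.0940 = 111000 N·m.
ω = 2π·54.7 = 343.7 rad/s, so P_max = T_max·ω = 3.816×10^7 W.

38200 kW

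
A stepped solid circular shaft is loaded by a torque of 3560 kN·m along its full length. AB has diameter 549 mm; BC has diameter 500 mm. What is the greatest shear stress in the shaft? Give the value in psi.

21000 psi

Under the same torque, τ_max = 16T/(πd³) is largest where d is smallest — segment BC (d = 500 mm).
τ_max = 16·3.560e6/(π·(0.500)³) = 1.450×10^8 Pa.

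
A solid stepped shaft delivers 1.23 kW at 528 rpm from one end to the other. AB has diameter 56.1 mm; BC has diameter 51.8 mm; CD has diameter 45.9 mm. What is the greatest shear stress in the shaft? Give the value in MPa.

1.17 MPa

ω = 2π·528/60 = 55.29 rad/s, so T = P/ω = 1.23×10³ / 55.29 = 22.25 N·m.
Under the same torque, τ_max = 16T/(πd³) is largest where d is smallest — segment CD (d = 45.9 mm).
τ_max = 16·22.25/(π·(0.0459)³) = 1.172×10^6 Pa.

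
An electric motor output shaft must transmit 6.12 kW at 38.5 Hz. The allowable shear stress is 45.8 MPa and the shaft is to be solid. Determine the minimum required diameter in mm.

ω = 2π·38.5 = 241.9 rad/s, so T = P/ω = 6.12×10³ / 241.9 = 25.30 N·m.
For a solid shaft τ_max = 16T/(πd³), so d = (16T/(π τ_allow))^(1/3) = (16·25.30/(π·4.58×10^7))^(1/3) = 0.01412 m.

14.1 mm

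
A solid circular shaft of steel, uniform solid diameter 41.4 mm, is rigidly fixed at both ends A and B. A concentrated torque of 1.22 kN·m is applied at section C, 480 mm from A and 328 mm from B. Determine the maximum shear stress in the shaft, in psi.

7540 psi

With uniform GJ and both ends fixed, compatibility θ_AC = θ_CB gives T_A·a = T_B·b, together with T_A + T_B = T₀.
T_A = T₀·b/(a+b) = 1220·328/808.0 = 495.2 N·m; T_B = 724.8 N·m.
τ in each portion: τ_AC = 3.55×10^7 Pa, τ_CB = 5.20×10^7 Pa; maximum is in CB.
τ_max = T_CB·r/J = 724.8·0.0207/2.88×10^-7 = 5.202×10^7 Pa.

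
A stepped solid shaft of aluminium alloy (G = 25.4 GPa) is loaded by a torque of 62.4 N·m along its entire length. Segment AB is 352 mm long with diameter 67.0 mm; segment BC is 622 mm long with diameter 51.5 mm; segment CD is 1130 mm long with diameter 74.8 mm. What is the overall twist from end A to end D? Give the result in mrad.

3.55 mrad

J_AB = π(0.0670)⁴/32 = 1.98×10^-6 m⁴; J_BC = π(0.0515)⁴/32 = 6.91×10^-7 m⁴; J_CD = π(0.0748)⁴/32 = 3.07×10^-6 m⁴.
θ = (T/G)·Σ L_i/J_i = (62.40/25.4×10⁹)·(0.352/1.98×10^-6 + 0.622/6.91×10^-7 + 1.13/3.07×10^-6) = 3.553×10^-3 rad.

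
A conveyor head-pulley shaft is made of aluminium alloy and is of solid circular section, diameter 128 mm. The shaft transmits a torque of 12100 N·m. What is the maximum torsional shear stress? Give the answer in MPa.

29.4 MPa

J = πd⁴/32 = π(0.128)⁴/32 = 2.635×10^-5 m⁴.
τ_max = T·r/J = 12100 × 0.0640 / 2.635×10^-5 = 2.938×10^7 Pa.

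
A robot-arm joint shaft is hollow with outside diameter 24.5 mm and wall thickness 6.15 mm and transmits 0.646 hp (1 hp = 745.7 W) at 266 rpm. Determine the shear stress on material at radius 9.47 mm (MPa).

ω = 2π·266/60 = 27.86 rad/s, so T = P/ω = 0.646×745.7 / 27.86 = 17.29 N·m.
J = π(d_o⁴ − d_i⁴)/32 = π(0.0245⁴ − 0.0122⁴)/32 = 3.320×10^-8 m⁴.
Shear stress varies linearly with radius: τ = T·r/J = 17.29 × 0.00947 / 3.320×10^-8 = 4.933×10^6 Pa.

4.93 MPa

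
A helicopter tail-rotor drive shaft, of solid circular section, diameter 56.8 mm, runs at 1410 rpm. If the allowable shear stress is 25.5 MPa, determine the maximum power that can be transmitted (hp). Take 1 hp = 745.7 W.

182 hp

J = πd⁴/32 = π(0.0568)⁴/32 = 1.022×10^-6 m⁴.
T_max = τ_allow·J/r = 2.55×10^7 × 1.022×10^-6 / 0.0284 = 917.5 N·m.
ω = 2π·1410/60 = 147.7 rad/s, so P_max = T_max·ω = 1.355×10^5 W.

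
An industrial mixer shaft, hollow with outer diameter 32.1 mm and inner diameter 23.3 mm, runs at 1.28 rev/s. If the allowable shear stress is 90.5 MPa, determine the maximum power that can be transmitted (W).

3410 W

J = π(d_o⁴ − d_i⁴)/32 = π(0.0321⁴ − 0.0233⁴)/32 = 7.530×10^-8 m⁴.
T_max = τ_allow·J/r = 9.05×10^7 × 7.530×10^-8 / 0.0161 = 424.6 N·m.
ω = 2π·1.28 = 8.042 rad/s, so P_max = T_max·ω = 3415 W.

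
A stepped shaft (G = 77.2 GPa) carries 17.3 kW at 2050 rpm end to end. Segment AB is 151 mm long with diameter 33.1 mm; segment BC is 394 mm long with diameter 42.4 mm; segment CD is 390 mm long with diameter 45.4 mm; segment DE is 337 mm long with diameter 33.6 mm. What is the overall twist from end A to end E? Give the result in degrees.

ω = 2π·2050/60 = 214.7 rad/s, so T = P/ω = 17.3×10³ / 214.7 = 80.59 N·m.
J_AB = π(0.0331)⁴/32 = 1.18×10^-7 m⁴; J_BC = π(0.0424)⁴/32 = 3.17×10^-7 m⁴; J_CD = π(0.0454)⁴/32 = 4.17×10^-7 m⁴; J_DE = π(0.0336)⁴/32 = 1.25×10^-7 m⁴.
θ = (T/G)·Σ L_i/J_i = (80.59/77.2×10⁹)·(0.151/1.18×10^-7 + 0.394/3.17×10^-7 + 0.390/4.17×10^-7 + 0.337/1.25×10^-7) = 6.421×10^-3 rad.

0.368°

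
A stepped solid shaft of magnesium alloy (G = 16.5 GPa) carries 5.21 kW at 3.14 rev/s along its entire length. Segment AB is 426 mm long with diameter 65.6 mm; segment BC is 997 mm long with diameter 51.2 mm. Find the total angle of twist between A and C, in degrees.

ω = 2π·3.14 = 19.73 rad/s, so T = P/ω = 5.21×10³ / 19.73 = 264.1 N·m.
J_AB = π(0.0656)⁴/32 = 1.82×10^-6 m⁴; J_BC = π(0.0512)⁴/32 = 6.75×10^-7 m⁴.
θ = (T/G)·Σ L_i/J_i = (264.1/16.5×10⁹)·(0.426/1.82×10^-6 + 0.997/6.75×10^-7) = 0.02740 rad.

1.57°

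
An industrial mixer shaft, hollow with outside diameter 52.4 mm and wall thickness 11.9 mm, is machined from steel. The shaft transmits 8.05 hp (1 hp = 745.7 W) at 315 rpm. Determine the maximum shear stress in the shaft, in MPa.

ω = 2π·315/60 = 32.99 rad/s, so T = P/ω = 8.05×745.7 / 32.99 = 182.0 N·m.
J = π(d_o⁴ − d_i⁴)/32 = π(0.0524⁴ − 0.0286⁴)/32 = 6.745×10^-7 m⁴.
τ_max = T·r/J = 182.0 × 0.0262 / 6.745×10^-7 = 7.069×10^6 Pa.

7.07 MPa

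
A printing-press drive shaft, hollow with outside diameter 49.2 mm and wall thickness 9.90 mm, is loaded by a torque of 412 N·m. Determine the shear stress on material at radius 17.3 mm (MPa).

14.2 MPa

J = π(d_o⁴ − d_i⁴)/32 = π(0.0492⁴ − 0.0294⁴)/32 = 5.019×10^-7 m⁴.
Shear stress varies linearly with radius: τ = T·r/J = 412.0 × 0.0173 / 5.019×10^-7 = 1.420×10^7 Pa.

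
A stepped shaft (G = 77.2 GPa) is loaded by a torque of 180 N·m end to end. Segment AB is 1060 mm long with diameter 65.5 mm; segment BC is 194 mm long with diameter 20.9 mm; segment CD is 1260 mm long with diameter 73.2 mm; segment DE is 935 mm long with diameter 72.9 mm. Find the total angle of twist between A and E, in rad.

J_AB = π(0.0655)⁴/32 = 1.81×10^-6 m⁴; J_BC = π(0.0209)⁴/32 = 1.87×10^-8 m⁴; J_CD = π(0.0732)⁴/32 = 2.82×10^-6 m⁴; J_DE = π(0.0729)⁴/32 = 2.77×10^-6 m⁴.
θ = (T/G)·Σ L_i/J_i = (180.0/77.2×10⁹)·(1.06/1.81×10^-6 + 0.194/1.87×10^-8 + 1.26/2.82×10^-6 + 0.935/2.77×10^-6) = 0.02734 rad.

0.0273 rad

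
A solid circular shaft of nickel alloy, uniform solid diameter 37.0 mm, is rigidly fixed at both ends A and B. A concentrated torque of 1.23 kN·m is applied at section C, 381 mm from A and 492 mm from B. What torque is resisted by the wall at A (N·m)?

693 N·m

With uniform GJ and both ends fixed, compatibility θ_AC = θ_CB gives T_A·a = T_B·b, together with T_A + T_B = T₀.
T_A = T₀·b/(a+b) = 1230·492/873.0 = 693.2 N·m; T_B = 536.8 N·m.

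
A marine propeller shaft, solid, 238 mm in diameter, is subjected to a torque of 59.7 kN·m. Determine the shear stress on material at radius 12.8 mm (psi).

352 psi

J = πd⁴/32 = π(0.238)⁴/32 = 3.150×10^-4 m⁴.
Shear stress varies linearly with radius: τ = T·r/J = 59700 × 0.0128 / 3.150×10^-4 = 2.426×10^6 Pa.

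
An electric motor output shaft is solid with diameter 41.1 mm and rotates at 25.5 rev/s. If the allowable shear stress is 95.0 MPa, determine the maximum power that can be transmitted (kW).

207 kW

J = πd⁴/32 = π(0.0411)⁴/32 = 2.801×10^-7 m⁴.
T_max = τ_allow·J/r = 9.50×10^7 × 2.801×10^-7 / 0.0206 = 1295 N·m.
ω = 2π·25.5 = 160.2 rad/s, so P_max = T_max·ω = 2.075×10^5 W.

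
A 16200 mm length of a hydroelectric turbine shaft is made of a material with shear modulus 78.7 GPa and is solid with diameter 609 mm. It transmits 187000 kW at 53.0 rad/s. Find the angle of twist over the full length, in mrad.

53.8 mrad

ω = 53.0 rad/s, so T = P/ω = 187000×10³ / 53.00 = 3.528e6 N·m.
J = πd⁴/32 = π(0.609)⁴/32 = 0.01350 m⁴.
θ = T·L/(G·J) = 3.528e6 × 16.2 / (78.7×10⁹ × 0.01350) = 0.05378 rad.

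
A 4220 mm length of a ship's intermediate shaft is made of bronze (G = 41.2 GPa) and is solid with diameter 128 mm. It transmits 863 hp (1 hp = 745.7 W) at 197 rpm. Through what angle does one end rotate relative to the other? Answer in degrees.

ω = 2π·197/60 = 20.63 rad/s, so T = P/ω = 863×745.7 / 20.63 = 31190 N·m.
J = πd⁴/32 = π(0.128)⁴/32 = 2.635×10^-5 m⁴.
θ = T·L/(G·J) = 31190 × 4.22 / (41.2×10⁹ × 2.635×10^-5) = 0.1212 rad.

6.95°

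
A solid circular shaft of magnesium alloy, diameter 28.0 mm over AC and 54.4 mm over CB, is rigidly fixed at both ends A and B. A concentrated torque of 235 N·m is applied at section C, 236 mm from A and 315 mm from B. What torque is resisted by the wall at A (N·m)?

Compatibility: T_A·a/J_AC = T_B·b/J_CB with T_A + T_B = T₀.
J_AC = 6.03×10^-8 m⁴, J_CB = 8.60×10^-7 m⁴, so T_A = T₀·(J_AC/a)/((J_AC/a)+(J_CB/b)) = 20.13 N·m, T_B = 214.9 N·m.

20.1 N·m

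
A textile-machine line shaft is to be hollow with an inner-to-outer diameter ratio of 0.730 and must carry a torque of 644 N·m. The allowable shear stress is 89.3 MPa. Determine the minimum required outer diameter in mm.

37.2 mm

For a hollow shaft with d_i/d_o = 0.730: τ_max = 16T/(π d_o³ (1−k⁴)), so d_o = [16T/(π τ_allow (1−k⁴))]^(1/3) = [16·644.0/(π·8.93×10^7·0.7160)]^(1/3) = 0.03716 m.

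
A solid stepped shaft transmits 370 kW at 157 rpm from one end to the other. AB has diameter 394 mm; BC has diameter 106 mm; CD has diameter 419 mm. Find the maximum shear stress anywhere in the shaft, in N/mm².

ω = 2π·157/60 = 16.44 rad/s, so T = P/ω = 370×10³ / 16.44 = 22500 N·m.
Under the same torque, τ_max = 16T/(πd³) is largest where d is smallest — segment BC (d = 106 mm).
τ_max = 16·22500/(π·(0.106)³) = 9.623×10^7 Pa.

96.2 N/mm²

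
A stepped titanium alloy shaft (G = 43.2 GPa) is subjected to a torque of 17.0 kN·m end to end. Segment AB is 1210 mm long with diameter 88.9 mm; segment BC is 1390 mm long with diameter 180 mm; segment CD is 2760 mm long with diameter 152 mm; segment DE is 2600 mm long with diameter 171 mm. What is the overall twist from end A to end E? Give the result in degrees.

6.64°

J_AB = π(0.0889)⁴/32 = 6.13×10^-6 m⁴; J_BC = π(0.180)⁴/32 = 1.03×10^-4 m⁴; J_CD = π(0.152)⁴/32 = 5.24×10^-5 m⁴; J_DE = π(0.171)⁴/32 = 8.39×10^-5 m⁴.
θ = (T/G)·Σ L_i/J_i = (17000/43.2×10⁹)·(1.21/6.13×10^-6 + 1.39/1.03×10^-4 + 2.76/5.24×10^-5 + 2.60/8.39×10^-5) = 0.1159 rad.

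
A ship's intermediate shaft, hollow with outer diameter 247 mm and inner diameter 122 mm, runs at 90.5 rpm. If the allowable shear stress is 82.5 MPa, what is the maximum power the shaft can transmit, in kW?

2180 kW

J = π(d_o⁴ − d_i⁴)/32 = π(0.247⁴ − 0.122⁴)/32 = 3.437×10^-4 m⁴.
T_max = τ_allow·J/r = 8.25×10^7 × 3.437×10^-4 / 0.123 = 229600 N·m.
ω = 2π·90.5/60 = 9.477 rad/s, so P_max = T_max·ω = 2.176×10^6 W.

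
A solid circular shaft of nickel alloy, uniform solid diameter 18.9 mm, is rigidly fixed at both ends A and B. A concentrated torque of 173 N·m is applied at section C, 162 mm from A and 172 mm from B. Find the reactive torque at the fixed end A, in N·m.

89.1 N·m

With uniform GJ and both ends fixed, compatibility θ_AC = θ_CB gives T_A·a = T_B·b, together with T_A + T_B = T₀.
T_A = T₀·b/(a+b) = 173.0·172/334.0 = 89.09 N·m; T_B = 83.91 N·m.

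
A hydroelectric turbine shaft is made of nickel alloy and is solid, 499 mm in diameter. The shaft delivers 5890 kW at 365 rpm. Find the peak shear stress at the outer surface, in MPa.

6.32 MPa

ω = 2π·365/60 = 38.22 rad/s, so T = P/ω = 5890×10³ / 38.22 = 154100 N·m.
J = πd⁴/32 = π(0.499)⁴/32 = 6.087×10^-3 m⁴.
τ_max = T·r/J = 154100 × 0.249 / 6.087×10^-3 = 6.316×10^6 Pa.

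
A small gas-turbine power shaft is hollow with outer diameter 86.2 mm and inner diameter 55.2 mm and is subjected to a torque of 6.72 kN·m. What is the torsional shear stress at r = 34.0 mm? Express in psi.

7350 psi

J = π(d_o⁴ − d_i⁴)/32 = π(0.0862⁴ − 0.0552⁴)/32 = 4.509×10^-6 m⁴.
Shear stress varies linearly with radius: τ = T·r/J = 6720 × 0.0340 / 4.509×10^-6 = 5.067×10^7 Pa.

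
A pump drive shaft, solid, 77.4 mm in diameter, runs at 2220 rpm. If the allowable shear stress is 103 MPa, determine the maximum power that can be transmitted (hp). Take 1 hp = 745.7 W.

2920 hp

J = πd⁴/32 = π(0.0774)⁴/32 = 3.523×10^-6 m⁴.
T_max = τ_allow·J/r = 1.03×10^8 × 3.523×10^-6 / 0.0387 = 9378 N·m.
ω = 2π·2220/60 = 232.5 rad/s, so P_max = T_max·ω = 2.180×10^6 W.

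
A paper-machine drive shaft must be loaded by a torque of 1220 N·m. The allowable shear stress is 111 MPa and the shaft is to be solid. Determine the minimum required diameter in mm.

38.3 mm

For a solid shaft τ_max = 16T/(πd³), so d = (16T/(π τ_allow))^(1/3) = (16·1220/(π·1.11×10^8))^(1/3) = 0.03825 m.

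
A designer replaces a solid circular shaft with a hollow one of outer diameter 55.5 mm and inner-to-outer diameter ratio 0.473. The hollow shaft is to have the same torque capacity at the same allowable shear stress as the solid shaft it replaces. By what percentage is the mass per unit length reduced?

Equal τ_max and T ⇒ the solid shaft needs d_s³ = d_o³(1−k⁴), so d_s = 55.5·(1−0.473⁴)^(1/3) = 54.56 mm.
Area ratio A_h/A_s = d_o²(1−k²)/d_s² = (1−k²)/(1−k⁴)^(2/3) = 0.8033.
Mass saving = 1 − 0.8033 = 19.7 %.

19.7 %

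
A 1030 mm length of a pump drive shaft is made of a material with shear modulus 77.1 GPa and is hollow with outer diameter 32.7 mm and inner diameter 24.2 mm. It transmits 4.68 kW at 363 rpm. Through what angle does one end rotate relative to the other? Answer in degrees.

ω = 2π·363/60 = 38.01 rad/s, so T = P/ω = 4.68×10³ / 38.01 = 123.1 N·m.
J = π(d_o⁴ − d_i⁴)/32 = π(0.0327⁴ − 0.0242⁴)/32 = 7.858×10^-8 m⁴.
θ = T·L/(G·J) = 123.1 × 1.03 / (77.1×10⁹ × 7.858×10^-8) = 0.02093 rad.

1.20°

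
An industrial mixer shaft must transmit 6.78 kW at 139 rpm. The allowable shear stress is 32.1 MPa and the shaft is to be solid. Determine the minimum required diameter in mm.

42.0 mm

ω = 2π·139/60 = 14.56 rad/s, so T = P/ω = 6.78×10³ / 14.56 = 465.8 N·m.
For a solid shaft τ_max = 16T/(πd³), so d = (16T/(π τ_allow))^(1/3) = (16·465.8/(π·3.21×10^7))^(1/3) = 0.04196 m.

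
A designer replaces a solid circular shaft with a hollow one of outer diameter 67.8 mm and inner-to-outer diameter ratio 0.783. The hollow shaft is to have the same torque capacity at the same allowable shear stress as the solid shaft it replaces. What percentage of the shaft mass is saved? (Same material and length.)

Equal τ_max and T ⇒ the solid shaft needs d_s³ = d_o³(1−k⁴), so d_s = 67.8·(1−0.783⁴)^(1/3) = 57.94 mm.
Area ratio A_h/A_s = d_o²(1−k²)/d_s² = (1−k²)/(1−k⁴)^(2/3) = 0.5298.
Mass saving = 1 − 0.5298 = 47.0 %.

47.0 %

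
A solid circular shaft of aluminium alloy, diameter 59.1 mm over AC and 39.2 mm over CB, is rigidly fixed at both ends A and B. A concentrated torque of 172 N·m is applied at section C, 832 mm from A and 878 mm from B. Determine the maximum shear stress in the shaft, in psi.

520 psi

Compatibility: T_A·a/J_AC = T_B·b/J_CB with T_A + T_B = T₀.
J_AC = 1.20×10^-6 m⁴, J_CB = 2.32×10^-7 m⁴, so T_A = T₀·(J_AC/a)/((J_AC/a)+(J_CB/b)) = 145.3 N·m, T_B = 26.66 N·m.
τ in each portion: τ_AC = 3.59×10^6 Pa, τ_CB = 2.25×10^6 Pa; maximum is in AC.
τ_max = T_AC·r/J = 145.3·0.0295/1.20×10^-6 = 3.586×10^6 Pa.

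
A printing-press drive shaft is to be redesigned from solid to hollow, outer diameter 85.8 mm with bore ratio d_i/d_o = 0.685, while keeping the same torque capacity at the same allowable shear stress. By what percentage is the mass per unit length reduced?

Equal τ_max and T ⇒ the solid shaft needs d_s³ = d_o³(1−k⁴), so d_s = 85.8·(1−0.685⁴)^(1/3) = 78.97 mm.
Area ratio A_h/A_s = d_o²(1−k²)/d_s² = (1−k²)/(1−k⁴)^(2/3) = 0.6265.
Mass saving = 1 − 0.6265 = 37.4 %.

37.4 %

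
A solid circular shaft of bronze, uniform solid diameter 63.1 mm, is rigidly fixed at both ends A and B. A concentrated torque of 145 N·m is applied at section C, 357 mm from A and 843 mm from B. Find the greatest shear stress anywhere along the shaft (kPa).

With uniform GJ and both ends fixed, compatibility θ_AC = θ_CB gives T_A·a = T_B·b, together with T_A + T_B = T₀.
T_A = T₀·b/(a+b) = 145.0·843/1200 = 101.9 N·m; T_B = 43.14 N·m.
τ in each portion: τ_AC = 2.06×10^6 Pa, τ_CB = 8.74×10^5 Pa; maximum is in AC.
τ_max = T_AC·r/J = 101.9·0.0316/1.56×10^-6 = 2.065×10^6 Pa.

2060 kPa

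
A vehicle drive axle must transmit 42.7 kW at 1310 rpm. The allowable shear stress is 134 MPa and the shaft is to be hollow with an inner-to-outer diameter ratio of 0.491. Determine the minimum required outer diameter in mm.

ω = 2π·1310/60 = 137.2 rad/s, so T = P/ω = 42.7×10³ / 137.2 = 311.3 N·m.
For a hollow shaft with d_i/d_o = 0.491: τ_max = 16T/(π d_o³ (1−k⁴)), so d_o = [16T/(π τ_allow (1−k⁴))]^(1/3) = [16·311.3/(π·1.34×10^8·0.9419)]^(1/3) = 0.02325 m.

23.2 mm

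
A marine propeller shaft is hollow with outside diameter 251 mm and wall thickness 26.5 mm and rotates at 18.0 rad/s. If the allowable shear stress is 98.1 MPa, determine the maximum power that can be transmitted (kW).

3360 kW

J = π(d_o⁴ − d_i⁴)/32 = π(0.251⁴ − 0.198⁴)/32 = 2.388×10^-4 m⁴.
T_max = τ_allow·J/r = 9.81×10^7 × 2.388×10^-4 / 0.126 = 186600 N·m.
ω = 18.0 rad/s, so P_max = T_max·ω = 3.360×10^6 W.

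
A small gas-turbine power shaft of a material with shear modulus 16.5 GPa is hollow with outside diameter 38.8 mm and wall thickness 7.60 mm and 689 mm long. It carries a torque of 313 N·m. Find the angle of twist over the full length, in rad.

0.0681 rad

J = π(d_o⁴ − d_i⁴)/32 = π(0.0388⁴ − 0.0236⁴)/32 = 1.920×10^-7 m⁴.
θ = T·L/(G·J) = 313.0 × 0.689 / (16.5×10⁹ × 1.920×10^-7) = 0.06806 rad.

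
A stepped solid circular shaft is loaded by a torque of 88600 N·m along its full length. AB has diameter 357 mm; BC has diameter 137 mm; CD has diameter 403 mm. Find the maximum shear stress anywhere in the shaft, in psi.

Under the same torque, τ_max = 16T/(πd³) is largest where d is smallest — segment BC (d = 137 mm).
τ_max = 16·88600/(π·(0.137)³) = 1.755×10^8 Pa.

25500 psi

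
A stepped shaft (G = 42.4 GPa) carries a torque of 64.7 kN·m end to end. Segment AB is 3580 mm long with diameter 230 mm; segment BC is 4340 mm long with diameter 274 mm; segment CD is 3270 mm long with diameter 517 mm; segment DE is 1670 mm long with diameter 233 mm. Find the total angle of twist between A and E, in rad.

J_AB = π(0.230)⁴/32 = 2.75×10^-4 m⁴; J_BC = π(0.274)⁴/32 = 5.53×10^-4 m⁴; J_CD = π(0.517)⁴/32 = 7.01×10^-3 m⁴; J_DE = π(0.233)⁴/32 = 2.89×10^-4 m⁴.
θ = (T/G)·Σ L_i/J_i = (64700/42.4×10⁹)·(3.58/2.75×10^-4 + 4.34/5.53×10^-4 + 3.27/7.01×10^-3 + 1.67/2.89×10^-4) = 0.04137 rad.

0.0414 rad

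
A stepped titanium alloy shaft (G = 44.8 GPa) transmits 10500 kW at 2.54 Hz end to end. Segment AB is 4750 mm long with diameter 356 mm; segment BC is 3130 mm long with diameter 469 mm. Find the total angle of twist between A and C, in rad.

ω = 2π·2.54 = 15.96 rad/s, so T = P/ω = 10500×10³ / 15.96 = 657900 N·m.
J_AB = π(0.356)⁴/32 = 1.58×10^-3 m⁴; J_BC = π(0.469)⁴/32 = 4.75×10^-3 m⁴.
θ = (T/G)·Σ L_i/J_i = (657900/44.8×10⁹)·(4.75/1.58×10^-3 + 3.13/4.75×10^-3) = 0.05391 rad.

0.0539 rad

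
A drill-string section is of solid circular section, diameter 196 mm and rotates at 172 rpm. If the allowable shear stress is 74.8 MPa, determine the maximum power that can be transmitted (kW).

1990 kW

J = πd⁴/32 = π(0.196)⁴/32 = 1.449×10^-4 m⁴.
T_max = τ_allow·J/r = 7.48×10^7 × 1.449×10^-4 / 0.0980 = 110600 N·m.
ω = 2π·172/60 = 18.01 rad/s, so P_max = T_max·ω = 1.992×10^6 W.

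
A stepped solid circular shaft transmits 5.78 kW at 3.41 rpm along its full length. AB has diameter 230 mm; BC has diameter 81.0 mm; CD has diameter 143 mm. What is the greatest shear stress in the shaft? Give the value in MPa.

155 MPa

ω = 2π·3.41/60 = 0.3571 rad/s, so T = P/ω = 5.78×10³ / 0.3571 = 16190 N·m.
Under the same torque, τ_max = 16T/(πd³) is largest where d is smallest — segment BC (d = 81.0 mm).
τ_max = 16·16190/(π·(0.0810)³) = 1.551×10^8 Pa.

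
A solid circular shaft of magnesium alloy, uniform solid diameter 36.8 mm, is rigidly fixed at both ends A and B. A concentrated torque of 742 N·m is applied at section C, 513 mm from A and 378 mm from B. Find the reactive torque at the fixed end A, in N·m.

315 N·m

With uniform GJ and both ends fixed, compatibility θ_AC = θ_CB gives T_A·a = T_B·b, together with T_A + T_B = T₀.
T_A = T₀·b/(a+b) = 742.0·378/891.0 = 314.8 N·m; T_B = 427.2 N·m.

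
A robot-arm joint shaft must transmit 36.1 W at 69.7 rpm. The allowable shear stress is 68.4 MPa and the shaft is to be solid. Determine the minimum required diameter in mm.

7.17 mm

ω = 2π·69.7/60 = 7.299 rad/s, so T = P/ω = 36.1 / 7.299 = 4.946 N·m.
For a solid shaft τ_max = 16T/(πd³), so d = (16T/(π τ_allow))^(1/3) = (16·4.946/(π·6.84×10^7))^(1/3) = 0.007168 m.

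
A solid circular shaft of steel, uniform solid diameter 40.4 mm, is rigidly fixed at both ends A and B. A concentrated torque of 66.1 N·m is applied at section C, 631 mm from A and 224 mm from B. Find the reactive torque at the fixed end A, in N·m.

17.3 N·m

With uniform GJ and both ends fixed, compatibility θ_AC = θ_CB gives T_A·a = T_B·b, together with T_A + T_B = T₀.
T_A = T₀·b/(a+b) = 66.10·224/855.0 = 17.32 N·m; T_B = 48.78 N·m.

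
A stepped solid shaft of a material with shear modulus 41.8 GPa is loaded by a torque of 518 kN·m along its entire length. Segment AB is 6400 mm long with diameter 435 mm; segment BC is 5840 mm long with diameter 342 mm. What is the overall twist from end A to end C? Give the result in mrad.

76.4 mrad

J_AB = π(0.435)⁴/32 = 3.52×10^-3 m⁴; J_BC = π(0.342)⁴/32 = 1.34×10^-3 m⁴.
θ = (T/G)·Σ L_i/J_i = (518000/41.8×10⁹)·(6.40/3.52×10^-3 + 5.84/1.34×10^-3) = 0.07645 rad.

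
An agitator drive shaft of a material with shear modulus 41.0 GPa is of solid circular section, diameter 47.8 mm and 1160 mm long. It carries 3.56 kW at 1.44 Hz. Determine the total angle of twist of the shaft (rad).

ω = 2π·1.44 = 9.048 rad/s, so T = P/ω = 3.56×10³ / 9.048 = 393.5 N·m.
J = πd⁴/32 = π(0.0478)⁴/32 = 5.125×10^-7 m⁴.
θ = T·L/(G·J) = 393.5 × 1.16 / (41.0×10⁹ × 5.125×10^-7) = 0.02172 rad.

0.0217 rad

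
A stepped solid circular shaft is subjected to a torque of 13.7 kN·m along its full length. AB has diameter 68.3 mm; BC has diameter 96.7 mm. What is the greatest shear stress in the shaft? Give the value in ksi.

31.8 ksi

Under the same torque, τ_max = 16T/(πd³) is largest where d is smallest — segment AB (d = 68.3 mm).
τ_max = 16·13700/(π·(0.0683)³) = 2.190×10^8 Pa.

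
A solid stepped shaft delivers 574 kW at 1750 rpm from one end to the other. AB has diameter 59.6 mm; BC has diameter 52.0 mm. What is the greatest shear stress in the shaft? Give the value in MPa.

ω = 2π·1750/60 = 183.3 rad/s, so T = P/ω = 574×10³ / 183.3 = 3132 N·m.
Under the same torque, τ_max = 16T/(πd³) is largest where d is smallest — segment BC (d = 52.0 mm).
τ_max = 16·3132/(π·(0.0520)³) = 1.135×10^8 Pa.

113 MPa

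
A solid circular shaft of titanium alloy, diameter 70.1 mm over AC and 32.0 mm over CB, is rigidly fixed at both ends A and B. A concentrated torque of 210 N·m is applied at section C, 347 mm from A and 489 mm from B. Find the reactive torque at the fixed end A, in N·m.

Compatibility: T_A·a/J_AC = T_B·b/J_CB with T_A + T_B = T₀.
J_AC = 2.37×10^-6 m⁴, J_CB = 1.03×10^-7 m⁴, so T_A = T₀·(J_AC/a)/((J_AC/a)+(J_CB/b)) = 203.7 N·m, T_B = 6.278 N·m.

204 N·m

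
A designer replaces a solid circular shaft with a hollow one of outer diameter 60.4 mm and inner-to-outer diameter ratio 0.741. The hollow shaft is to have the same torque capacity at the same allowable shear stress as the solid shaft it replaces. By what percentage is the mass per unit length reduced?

Equal τ_max and T ⇒ the solid shaft needs d_s³ = d_o³(1−k⁴), so d_s = 60.4·(1−0.741⁴)^(1/3) = 53.59 mm.
Area ratio A_h/A_s = d_o²(1−k²)/d_s² = (1−k²)/(1−k⁴)^(2/3) = 0.5728.
Mass saving = 1 − 0.5728 = 42.7 %.

42.7 %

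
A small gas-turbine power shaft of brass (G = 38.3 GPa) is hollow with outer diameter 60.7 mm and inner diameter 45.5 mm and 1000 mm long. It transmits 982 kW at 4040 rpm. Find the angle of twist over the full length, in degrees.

3.81°

ω = 2π·4040/60 = 423.1 rad/s, so T = P/ω = 982×10³ / 423.1 = 2321 N·m.
J = π(d_o⁴ − d_i⁴)/32 = π(0.0607⁴ − 0.0455⁴)/32 = 9.120×10^-7 m⁴.
θ = T·L/(G·J) = 2321 × 1.00 / (38.3×10⁹ × 9.120×10^-7) = 0.06645 rad.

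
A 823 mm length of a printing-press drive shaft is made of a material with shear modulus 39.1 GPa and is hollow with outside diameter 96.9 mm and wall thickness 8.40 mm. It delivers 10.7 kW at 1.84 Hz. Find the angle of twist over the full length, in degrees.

ω = 2π·1.84 = 11.56 rad/s, so T = P/ω = 10.7×10³ / 11.56 = 925.5 N·m.
J = π(d_o⁴ − d_i⁴)/32 = π(0.0969⁴ − 0.0801⁴)/32 = 4.614×10^-6 m⁴.
θ = T·L/(G·J) = 925.5 × 0.823 / (39.1×10⁹ × 4.614×10^-6) = 4.222×10^-3 rad.

0.242°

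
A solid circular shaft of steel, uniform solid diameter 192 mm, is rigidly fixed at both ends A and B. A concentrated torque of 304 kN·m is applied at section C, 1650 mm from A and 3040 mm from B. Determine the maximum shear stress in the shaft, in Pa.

With uniform GJ and both ends fixed, compatibility θ_AC = θ_CB gives T_A·a = T_B·b, together with T_A + T_B = T₀.
T_A = T₀·b/(a+b) = 304000·3040/4690 = 197000 N·m; T_B = 107000 N·m.
τ in each portion: τ_AC = 1.42×10^8 Pa, τ_CB = 7.70×10^7 Pa; maximum is in AC.
τ_max = T_AC·r/J = 197000·0.0960/1.33×10^-4 = 1.418×10^8 Pa.

1.42e8 Pa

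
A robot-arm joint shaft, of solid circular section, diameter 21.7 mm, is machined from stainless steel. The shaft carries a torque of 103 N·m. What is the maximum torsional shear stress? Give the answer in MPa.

51.3 MPa

J = πd⁴/32 = π(0.0217)⁴/32 = 2.177×10^-8 m⁴.
τ_max = T·r/J = 103.0 × 0.0109 / 2.177×10^-8 = 5.134×10^7 Pa.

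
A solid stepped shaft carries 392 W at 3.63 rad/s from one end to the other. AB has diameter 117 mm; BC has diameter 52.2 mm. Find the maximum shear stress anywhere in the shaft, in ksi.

0.561 ksi

ω = 3.63 rad/s, so T = P/ω = 392 / 3.630 = 108.0 N·m.
Under the same torque, τ_max = 16T/(πd³) is largest where d is smallest — segment BC (d = 52.2 mm).
τ_max = 16·108.0/(π·(0.0522)³) = 3.867×10^6 Pa.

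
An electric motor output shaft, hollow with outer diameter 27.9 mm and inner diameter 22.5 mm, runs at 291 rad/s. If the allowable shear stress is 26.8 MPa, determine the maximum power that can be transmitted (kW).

19.2 kW

J = π(d_o⁴ − d_i⁴)/32 = π(0.0279⁴ − 0.0225⁴)/32 = 3.433×10^-8 m⁴.
T_max = τ_allow·J/r = 2.68×10^7 × 3.433×10^-8 / 0.0139 = 65.94 N·m.
ω = 291 rad/s, so P_max = T_max·ω = 1.919×10^4 W.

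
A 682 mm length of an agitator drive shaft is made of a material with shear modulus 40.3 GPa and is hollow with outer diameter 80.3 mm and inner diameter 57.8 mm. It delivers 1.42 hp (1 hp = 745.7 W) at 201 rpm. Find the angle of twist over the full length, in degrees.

ω = 2π·201/60 = 21.05 rad/s, so T = P/ω = 1.42×745.7 / 21.05 = 50.31 N·m.
J = π(d_o⁴ − d_i⁴)/32 = π(0.0803⁴ − 0.0578⁴)/32 = 2.986×10^-6 m⁴.
θ = T·L/(G·J) = 50.31 × 0.682 / (40.3×10⁹ × 2.986×10^-6) = 2.851×10^-4 rad.

0.0163°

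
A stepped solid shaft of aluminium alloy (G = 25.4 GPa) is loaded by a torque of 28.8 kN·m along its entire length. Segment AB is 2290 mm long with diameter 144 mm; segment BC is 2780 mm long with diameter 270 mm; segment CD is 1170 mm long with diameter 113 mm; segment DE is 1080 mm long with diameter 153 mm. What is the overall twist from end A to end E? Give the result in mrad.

J_AB = π(0.144)⁴/32 = 4.22×10^-5 m⁴; J_BC = π(0.270)⁴/32 = 5.22×10^-4 m⁴; J_CD = π(0.113)⁴/32 = 1.60×10^-5 m⁴; J_DE = π(0.153)⁴/32 = 5.38×10^-5 m⁴.
θ = (T/G)·Σ L_i/J_i = (28800/25.4×10⁹)·(2.29/4.22×10^-5 + 2.78/5.22×10^-4 + 1.17/1.60×10^-5 + 1.08/5.38×10^-5) = 0.1732 rad.

173 mrad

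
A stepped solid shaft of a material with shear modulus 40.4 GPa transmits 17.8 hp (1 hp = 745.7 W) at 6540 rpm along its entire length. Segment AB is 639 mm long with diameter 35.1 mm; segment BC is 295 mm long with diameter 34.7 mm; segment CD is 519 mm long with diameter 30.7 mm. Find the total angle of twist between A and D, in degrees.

0.338°

ω = 2π·6540/60 = 684.9 rad/s, so T = P/ω = 17.8×745.7 / 684.9 = 19.38 N·m.
J_AB = π(0.0351)⁴/32 = 1.49×10^-7 m⁴; J_BC = π(0.0347)⁴/32 = 1.42×10^-7 m⁴; J_CD = π(0.0307)⁴/32 = 8.72×10^-8 m⁴.
θ = (T/G)·Σ L_i/J_i = (19.38/40.4×10⁹)·(0.639/1.49×10^-7 + 0.295/1.42×10^-7 + 0.519/8.72×10^-8) = 5.906×10^-3 rad.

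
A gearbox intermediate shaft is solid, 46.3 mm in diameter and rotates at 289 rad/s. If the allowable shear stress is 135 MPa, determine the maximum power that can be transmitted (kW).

760 kW

J = πd⁴/32 = π(0.0463)⁴/32 = 4.512×10^-7 m⁴.
T_max = τ_allow·J/r = 1.35×10^8 × 4.512×10^-7 / 0.0231 = 2631 N·m.
ω = 289 rad/s, so P_max = T_max·ω = 7.603×10^5 W.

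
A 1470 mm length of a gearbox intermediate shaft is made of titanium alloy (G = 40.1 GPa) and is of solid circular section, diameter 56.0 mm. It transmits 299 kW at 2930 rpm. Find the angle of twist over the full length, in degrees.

2.12°

ω = 2π·2930/60 = 306.8 rad/s, so T = P/ω = 299×10³ / 306.8 = 974.5 N·m.
J = πd⁴/32 = π(0.0560)⁴/32 = 9.655×10^-7 m⁴.
θ = T·L/(G·J) = 974.5 × 1.47 / (40.1×10⁹ × 9.655×10^-7) = 0.03700 rad.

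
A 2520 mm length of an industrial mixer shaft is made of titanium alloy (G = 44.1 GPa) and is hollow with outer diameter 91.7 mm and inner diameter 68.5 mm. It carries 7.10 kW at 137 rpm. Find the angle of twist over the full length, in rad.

ω = 2π·137/60 = 14.35 rad/s, so T = P/ω = 7.10×10³ / 14.35 = 494.9 N·m.
J = π(d_o⁴ − d_i⁴)/32 = π(0.0917⁴ − 0.0685⁴)/32 = 4.780×10^-6 m⁴.
θ = T·L/(G·J) = 494.9 × 2.52 / (44.1×10⁹ × 4.780×10^-6) = 5.916×10^-3 rad.

0.00592 rad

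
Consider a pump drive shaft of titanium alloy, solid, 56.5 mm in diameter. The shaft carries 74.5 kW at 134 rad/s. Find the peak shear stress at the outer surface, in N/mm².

ω = 134 rad/s, so T = P/ω = 74.5×10³ / 134.0 = 556.0 N·m.
J = πd⁴/32 = π(0.0565)⁴/32 = 1.000×10^-6 m⁴.
τ_max = T·r/J = 556.0 × 0.0283 / 1.000×10^-6 = 1.570×10^7 Pa.

15.7 N/mm²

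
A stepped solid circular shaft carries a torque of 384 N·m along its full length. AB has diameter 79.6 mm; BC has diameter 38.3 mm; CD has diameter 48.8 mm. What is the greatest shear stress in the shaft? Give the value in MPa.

34.8 MPa

Under the same torque, τ_max = 16T/(πd³) is largest where d is smallest — segment BC (d = 38.3 mm).
τ_max = 16·384.0/(π·(0.0383)³) = 3.481×10^7 Pa.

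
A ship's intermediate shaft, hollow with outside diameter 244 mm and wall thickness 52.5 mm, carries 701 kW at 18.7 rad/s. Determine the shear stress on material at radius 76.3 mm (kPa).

9190 kPa

ω = 18.7 rad/s, so T = P/ω = 701×10³ / 18.70 = 37490 N·m.
J = π(d_o⁴ − d_i⁴)/32 = π(0.244⁴ − 0.139⁴)/32 = 3.113×10^-4 m⁴.
Shear stress varies linearly with radius: τ = T·r/J = 37490 × 0.0763 / 3.113×10^-4 = 9.187×10^6 Pa.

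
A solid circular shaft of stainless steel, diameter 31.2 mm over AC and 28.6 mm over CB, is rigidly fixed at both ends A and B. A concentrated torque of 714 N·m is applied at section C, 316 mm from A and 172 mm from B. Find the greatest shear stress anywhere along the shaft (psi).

Compatibility: T_A·a/J_AC = T_B·b/J_CB with T_A + T_B = T₀.
J_AC = 9.30×10^-8 m⁴, J_CB = 6.57×10^-8 m⁴, so T_A = T₀·(J_AC/a)/((J_AC/a)+(J_CB/b)) = 310.8 N·m, T_B = 403.2 N·m.
τ in each portion: τ_AC = 5.21×10^7 Pa, τ_CB = 8.78×10^7 Pa; maximum is in CB.
τ_max = T_CB·r/J = 403.2·0.0143/6.57×10^-8 = 8.778×10^7 Pa.

12700 psi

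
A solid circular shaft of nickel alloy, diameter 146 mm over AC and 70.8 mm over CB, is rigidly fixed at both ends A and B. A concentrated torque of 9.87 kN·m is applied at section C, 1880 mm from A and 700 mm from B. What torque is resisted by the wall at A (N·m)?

8590 N·m

Compatibility: T_A·a/J_AC = T_B·b/J_CB with T_A + T_B = T₀.
J_AC = 4.46×10^-5 m⁴, J_CB = 2.47×10^-6 m⁴, so T_A = T₀·(J_AC/a)/((J_AC/a)+(J_CB/b)) = 8594 N·m, T_B = 1276 N·m.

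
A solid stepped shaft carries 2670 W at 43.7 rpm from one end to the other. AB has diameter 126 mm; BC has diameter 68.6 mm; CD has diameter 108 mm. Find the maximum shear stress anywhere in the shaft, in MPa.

ω = 2π·43.7/60 = 4.576 rad/s, so T = P/ω = 2670 / 4.576 = 583.4 N·m.
Under the same torque, τ_max = 16T/(πd³) is largest where d is smallest — segment BC (d = 68.6 mm).
τ_max = 16·583.4/(π·(0.0686)³) = 9.204×10^6 Pa.

9.20 MPa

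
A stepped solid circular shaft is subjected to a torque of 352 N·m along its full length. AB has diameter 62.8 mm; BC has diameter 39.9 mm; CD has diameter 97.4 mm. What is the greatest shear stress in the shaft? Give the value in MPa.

28.2 MPa

Under the same torque, τ_max = 16T/(πd³) is largest where d is smallest — segment BC (d = 39.9 mm).
τ_max = 16·352.0/(π·(0.0399)³) = 2.822×10^7 Pa.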